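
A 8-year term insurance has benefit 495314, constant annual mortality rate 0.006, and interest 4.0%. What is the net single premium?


NSP = benefit * sum_{k=0}^{n-1} k_p_x * q * v^(k+1)
With constant q=0.006, v=0.961538
Sum = 0.039607
NSP = 495314 * 0.039607
= 19617.9982


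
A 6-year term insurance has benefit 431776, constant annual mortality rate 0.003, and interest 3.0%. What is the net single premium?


NSP = benefit * sum_{k=0}^{n-1} k_p_x * q * v^(k+1)
With constant q=0.003, v=0.970874
Sum = 0.016134
NSP = 431776 * 0.016134
= 6966.4251


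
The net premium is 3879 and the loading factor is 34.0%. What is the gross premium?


Gross = net * (1 + loading)
= 3879 * (1 + 0.34)
= 3879 * 1.34
= 5197.86


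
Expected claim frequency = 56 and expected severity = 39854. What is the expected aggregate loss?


E[S] = E[N] * E[X]
= 56 * 39854
= 2.2318e+06


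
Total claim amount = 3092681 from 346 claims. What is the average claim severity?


severity = total / number
= 3092681 / 346
= 8938.3844


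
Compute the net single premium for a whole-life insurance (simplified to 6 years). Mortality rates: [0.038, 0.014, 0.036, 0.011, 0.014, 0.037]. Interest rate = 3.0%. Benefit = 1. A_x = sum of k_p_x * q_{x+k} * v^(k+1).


v = 0.970874
Year 0: k_p_x=1.0, q=0.038, term=0.036893
Year 1: k_p_x=0.962, q=0.014, term=0.012695
Year 2: k_p_x=0.948532, q=0.036, term=0.031249
Year 3: k_p_x=0.914385, q=0.011, term=0.008937
Year 4: k_p_x=0.904327, q=0.014, term=0.010921
Year 5: k_p_x=0.891666, q=0.037, term=0.02763
A_x = 0.1283


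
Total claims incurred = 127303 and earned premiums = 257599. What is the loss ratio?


Loss ratio = claims / premiums
= 127303 / 257599
= 0.4942


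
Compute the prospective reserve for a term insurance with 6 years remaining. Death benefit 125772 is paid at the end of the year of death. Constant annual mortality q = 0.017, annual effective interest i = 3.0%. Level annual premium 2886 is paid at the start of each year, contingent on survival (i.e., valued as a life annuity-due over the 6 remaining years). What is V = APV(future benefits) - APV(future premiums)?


v = 1/(1+i) = 0.970874
APV(future benefits) per unit = sum_{k=0}^{5} k_p_x * q * v^(k+1) = 0.088396
APV(future benefits) = 125772 * 0.088396 = 11117.785
Life annuity-due factor ä_{x:6} = sum_{k=0}^{5} k_p_x * v^k = 5.355778
APV(future premiums) = 2886 * 5.355778 = 15456.7767
V = 11117.785 - 15456.7767
= -4338.9917


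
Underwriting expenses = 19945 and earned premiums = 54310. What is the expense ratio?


Expense ratio = expenses / premiums
= 19945 / 54310
= 0.3672


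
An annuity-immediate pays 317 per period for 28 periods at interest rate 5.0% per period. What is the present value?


PV = PMT * (1 - (1+i)^(-n)) / i
= 317 * (1 - (1+0.05)^(-28)) / 0.05
= 317 * (1 - 0.255094) / 0.05
= 317 * 14.898127
= 4722.7063


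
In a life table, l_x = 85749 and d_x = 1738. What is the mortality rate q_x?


q_x = d_x / l_x
= 1738 / 85749
= 0.0203


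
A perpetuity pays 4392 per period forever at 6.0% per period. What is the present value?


PV = PMT / i
= 4392 / 0.06
= 73200.0


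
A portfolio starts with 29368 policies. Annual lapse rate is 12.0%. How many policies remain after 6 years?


remaining = initial * (1 - lapse)^years
= 29368 * (1 - 0.12)^6
= 29368 * 0.464404
= 13638.6192


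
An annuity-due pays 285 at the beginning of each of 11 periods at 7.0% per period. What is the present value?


PV_due = PMT * (1-(1+i)^(-n))/i * (1+i)
PV_immediate = 2137.1222
PV_due = 2137.1222 * 1.07
= 2286.7207


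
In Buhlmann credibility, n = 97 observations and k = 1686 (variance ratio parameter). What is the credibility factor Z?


Z = n / (n + k)
= 97 / (97 + 1686)
= 97 / 1783
= 0.0544


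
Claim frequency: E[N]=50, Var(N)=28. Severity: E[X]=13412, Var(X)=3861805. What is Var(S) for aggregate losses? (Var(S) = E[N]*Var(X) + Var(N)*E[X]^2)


Var(S) = E[N]*Var(X) + Var(N)*E[X]^2
= 50*3861805 + 28*13412^2
= 193090250 + 5036688832
= 5.2298e+09


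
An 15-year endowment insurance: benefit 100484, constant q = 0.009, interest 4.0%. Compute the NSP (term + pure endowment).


Term component = 9507.7896
Pure endowment = 15_p_x * v^15 * benefit = 0.873182 * 0.555265 * 100484 = 48719.3676
NSP = 58227.1573


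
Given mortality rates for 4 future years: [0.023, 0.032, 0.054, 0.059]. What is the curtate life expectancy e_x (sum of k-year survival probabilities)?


e_x = sum_{k=1}^{n} k_p_x
k_p_x values:
  1_p_x = 0.977
  2_p_x = 0.945736
  3_p_x = 0.894666
  4_p_x = 0.841881
e_x = 3.6593


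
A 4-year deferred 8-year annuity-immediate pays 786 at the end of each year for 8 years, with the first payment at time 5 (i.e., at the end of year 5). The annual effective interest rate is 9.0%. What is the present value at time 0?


PV at time 4 of the 8-year annuity-immediate:
a_n = 786 * (1-(1+0.09)^(-8))/0.09 = 4350.3678
Discount back 4 years to time 0:
PV = 4350.3678 * (1+0.09)^(-4)
= 4350.3678 * 0.708425
= 3081.9102


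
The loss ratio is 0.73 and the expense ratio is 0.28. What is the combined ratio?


Combined ratio = loss ratio + expense ratio
= 0.73 + 0.28
= 1.01


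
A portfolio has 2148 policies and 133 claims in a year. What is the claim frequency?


frequency = claims / policies
= 133 / 2148
= 0.0619


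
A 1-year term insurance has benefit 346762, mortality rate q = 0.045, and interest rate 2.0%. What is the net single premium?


NSP = benefit * q * v
v = 1/(1+i) = 0.980392
NSP = 346762 * 0.045 * 0.980392
= 15298.3235


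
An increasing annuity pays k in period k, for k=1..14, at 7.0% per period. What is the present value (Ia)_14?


(Ia)_n = sum_{k=1}^{n} k * v^k, v = 1/(1+i)
v = 0.934579
Sum computed term by term:
(Ia)_14 = 56.1173


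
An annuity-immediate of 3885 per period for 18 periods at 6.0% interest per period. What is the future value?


FV = PMT * ((1+i)^n - 1) / i
= 3885 * ((1.06)^18 - 1) / 0.06
= 3885 * (2.854339 - 1) / 0.06
= 120068.4602


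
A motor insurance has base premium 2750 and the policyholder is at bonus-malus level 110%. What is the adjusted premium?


adjusted = base * BM_level / 100
= 2750 * 110 / 100
= 2750 * 1.1
= 3025.0


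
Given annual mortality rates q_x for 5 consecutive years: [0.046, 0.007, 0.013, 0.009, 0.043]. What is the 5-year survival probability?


p_k = 1 - q_k for each year
Survival = product of (1 - q_k)
= 0.954 * 0.993 * 0.987 * 0.991 * 0.957
= 0.8867


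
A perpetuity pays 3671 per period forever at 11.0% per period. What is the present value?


PV = PMT / i
= 3671 / 0.11
= 33372.7273


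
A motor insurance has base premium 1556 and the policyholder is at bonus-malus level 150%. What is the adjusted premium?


adjusted = base * BM_level / 100
= 1556 * 150 / 100
= 1556 * 1.5
= 2334.0


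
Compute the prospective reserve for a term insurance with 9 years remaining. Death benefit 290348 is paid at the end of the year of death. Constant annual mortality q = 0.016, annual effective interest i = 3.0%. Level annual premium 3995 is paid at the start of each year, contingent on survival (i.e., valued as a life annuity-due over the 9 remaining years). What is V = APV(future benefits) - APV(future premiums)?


v = 1/(1+i) = 0.970874
APV(future benefits) per unit = sum_{k=0}^{8} k_p_x * q * v^(k+1) = 0.117267
APV(future benefits) = 290348 * 0.117267 = 34048.1201
Life annuity-due factor ä_{x:9} = sum_{k=0}^{8} k_p_x * v^k = 7.549037
APV(future premiums) = 3995 * 7.549037 = 30158.4019
V = 34048.1201 - 30158.4019
= 3889.7182


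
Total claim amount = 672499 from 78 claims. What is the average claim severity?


severity = total / number
= 672499 / 78
= 8621.7821


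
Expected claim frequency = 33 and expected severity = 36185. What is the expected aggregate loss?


E[S] = E[N] * E[X]
= 33 * 36185
= 1.1941e+06


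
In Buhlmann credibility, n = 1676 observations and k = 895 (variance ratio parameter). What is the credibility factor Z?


Z = n / (n + k)
= 1676 / (1676 + 895)
= 1676 / 2571
= 0.6519


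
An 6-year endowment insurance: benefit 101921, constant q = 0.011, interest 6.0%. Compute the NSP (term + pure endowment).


Term component = 5373.6277
Pure endowment = 6_p_x * v^6 * benefit = 0.935789 * 0.704961 * 101921 = 67236.6759
NSP = 72610.3036


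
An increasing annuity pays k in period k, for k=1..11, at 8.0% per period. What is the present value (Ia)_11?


(Ia)_n = sum_{k=1}^{n} k * v^k, v = 1/(1+i)
v = 0.925926
Sum computed term by term:
(Ia)_11 = 37.4046


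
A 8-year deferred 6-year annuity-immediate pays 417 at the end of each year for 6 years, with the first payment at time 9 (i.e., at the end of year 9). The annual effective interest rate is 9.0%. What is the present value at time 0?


PV at time 8 of the 6-year annuity-immediate:
a_n = 417 * (1-(1+0.09)^(-6))/0.09 = 1870.6281
Discount back 8 years to time 0:
PV = 1870.6281 * (1+0.09)^(-8)
= 1870.6281 * 0.501866
= 938.8051


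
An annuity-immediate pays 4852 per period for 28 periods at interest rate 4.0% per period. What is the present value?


PV = PMT * (1 - (1+i)^(-n)) / i
= 4852 * (1 - (1+0.04)^(-28)) / 0.04
= 4852 * (1 - 0.333477) / 0.04
= 4852 * 16.663063
= 80849.1827


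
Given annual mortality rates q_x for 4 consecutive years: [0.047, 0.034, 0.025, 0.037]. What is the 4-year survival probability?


p_k = 1 - q_k for each year
Survival = product of (1 - q_k)
= 0.953 * 0.966 * 0.975 * 0.963
= 0.8644


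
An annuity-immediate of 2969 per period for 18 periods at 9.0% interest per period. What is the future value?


FV = PMT * ((1+i)^n - 1) / i
= 2969 * ((1.09)^18 - 1) / 0.09
= 2969 * (4.71712 - 1) / 0.09
= 122623.6724


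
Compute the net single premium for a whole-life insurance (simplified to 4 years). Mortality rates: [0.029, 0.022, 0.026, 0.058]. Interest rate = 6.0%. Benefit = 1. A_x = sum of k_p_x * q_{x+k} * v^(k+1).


v = 0.943396
Year 0: k_p_x=1.0, q=0.029, term=0.027358
Year 1: k_p_x=0.971, q=0.022, term=0.019012
Year 2: k_p_x=0.949638, q=0.026, term=0.020731
Year 3: k_p_x=0.924947, q=0.058, term=0.042493
A_x = 0.1096


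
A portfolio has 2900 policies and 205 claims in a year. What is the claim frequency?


frequency = claims / policies
= 205 / 2900
= 0.0707


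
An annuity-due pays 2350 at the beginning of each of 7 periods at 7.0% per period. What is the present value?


PV_due = PMT * (1-(1+i)^(-n))/i * (1+i)
PV_immediate = 12664.8301
PV_due = 12664.8301 * 1.07
= 13551.3682


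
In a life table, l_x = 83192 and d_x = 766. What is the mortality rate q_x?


q_x = d_x / l_x
= 766 / 83192
= 0.0092


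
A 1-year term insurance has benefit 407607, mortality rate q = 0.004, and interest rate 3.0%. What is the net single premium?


NSP = benefit * q * v
v = 1/(1+i) = 0.970874
NSP = 407607 * 0.004 * 0.970874
= 1582.9398


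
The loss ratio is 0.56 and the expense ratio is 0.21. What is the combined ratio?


Combined ratio = loss ratio + expense ratio
= 0.56 + 0.21
= 0.77


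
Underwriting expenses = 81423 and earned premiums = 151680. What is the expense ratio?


Expense ratio = expenses / premiums
= 81423 / 151680
= 0.5368


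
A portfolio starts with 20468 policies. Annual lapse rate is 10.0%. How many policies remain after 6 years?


remaining = initial * (1 - lapse)^years
= 20468 * (1 - 0.1)^6
= 20468 * 0.531441
= 10877.5344


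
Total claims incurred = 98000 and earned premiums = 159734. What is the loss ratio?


Loss ratio = claims / premiums
= 98000 / 159734
= 0.6135


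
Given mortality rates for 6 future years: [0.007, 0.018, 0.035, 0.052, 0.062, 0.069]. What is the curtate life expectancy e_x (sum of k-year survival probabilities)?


e_x = sum_{k=1}^{n} k_p_x
k_p_x values:
  1_p_x = 0.993
  2_p_x = 0.975126
  3_p_x = 0.940997
  4_p_x = 0.892065
  5_p_x = 0.836757
  6_p_x = 0.779021
e_x = 5.417


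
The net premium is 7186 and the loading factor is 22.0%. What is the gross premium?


Gross = net * (1 + loading)
= 7186 * (1 + 0.22)
= 7186 * 1.22
= 8766.92


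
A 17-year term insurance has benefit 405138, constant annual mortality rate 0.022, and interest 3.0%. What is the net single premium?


NSP = benefit * sum_{k=0}^{n-1} k_p_x * q * v^(k+1)
With constant q=0.022, v=0.970874
Sum = 0.24771
NSP = 405138 * 0.24771
= 100356.8376


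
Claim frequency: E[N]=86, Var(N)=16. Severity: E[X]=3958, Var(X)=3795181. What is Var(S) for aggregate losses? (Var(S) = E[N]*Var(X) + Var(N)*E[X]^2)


Var(S) = E[N]*Var(X) + Var(N)*E[X]^2
= 86*3795181 + 16*3958^2
= 326385566 + 250652224
= 5.7704e+08


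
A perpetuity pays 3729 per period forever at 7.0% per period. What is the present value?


PV = PMT / i
= 3729 / 0.07
= 53271.4286


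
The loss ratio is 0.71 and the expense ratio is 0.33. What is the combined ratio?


Combined ratio = loss ratio + expense ratio
= 0.71 + 0.33
= 1.04


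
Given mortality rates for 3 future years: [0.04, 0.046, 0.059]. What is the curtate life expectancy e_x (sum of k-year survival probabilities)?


e_x = sum_{k=1}^{n} k_p_x
k_p_x values:
  1_p_x = 0.96
  2_p_x = 0.91584
  3_p_x = 0.861805
e_x = 2.7376


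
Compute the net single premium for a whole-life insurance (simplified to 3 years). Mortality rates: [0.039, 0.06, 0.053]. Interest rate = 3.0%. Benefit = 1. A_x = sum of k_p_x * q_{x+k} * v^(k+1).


v = 0.970874
Year 0: k_p_x=1.0, q=0.039, term=0.037864
Year 1: k_p_x=0.961, q=0.06, term=0.05435
Year 2: k_p_x=0.90334, q=0.053, term=0.043814
A_x = 0.136


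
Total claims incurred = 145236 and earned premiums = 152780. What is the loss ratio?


Loss ratio = claims / premiums
= 145236 / 152780
= 0.9506


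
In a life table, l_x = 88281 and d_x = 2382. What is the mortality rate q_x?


q_x = d_x / l_x
= 2382 / 88281
= 0.027


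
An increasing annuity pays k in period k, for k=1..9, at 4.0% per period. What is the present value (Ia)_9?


(Ia)_n = sum_{k=1}^{n} k * v^k, v = 1/(1+i)
v = 0.961538
Sum computed term by term:
(Ia)_9 = 35.2366


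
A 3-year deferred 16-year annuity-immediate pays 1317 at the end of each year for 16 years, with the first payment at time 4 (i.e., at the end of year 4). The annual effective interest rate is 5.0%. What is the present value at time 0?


PV at time 3 of the 16-year annuity-immediate:
a_n = 1317 * (1-(1+0.05)^(-16))/0.05 = 14273.3425
Discount back 3 years to time 0:
PV = 14273.3425 * (1+0.05)^(-3)
= 14273.3425 * 0.863838
= 12329.8499


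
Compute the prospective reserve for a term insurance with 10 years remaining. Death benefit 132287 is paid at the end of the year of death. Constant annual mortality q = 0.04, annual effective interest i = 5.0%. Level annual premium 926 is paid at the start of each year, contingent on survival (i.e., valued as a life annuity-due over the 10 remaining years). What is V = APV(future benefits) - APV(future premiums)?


v = 1/(1+i) = 0.952381
APV(future benefits) per unit = sum_{k=0}^{9} k_p_x * q * v^(k+1) = 0.263045
APV(future benefits) = 132287 * 0.263045 = 34797.3859
Life annuity-due factor ä_{x:10} = sum_{k=0}^{9} k_p_x * v^k = 6.904922
APV(future premiums) = 926 * 6.904922 = 6393.9575
V = 34797.3859 - 6393.9575
= 28403.4284


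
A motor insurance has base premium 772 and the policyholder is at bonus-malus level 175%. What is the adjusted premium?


adjusted = base * BM_level / 100
= 772 * 175 / 100
= 772 * 1.75
= 1351.0


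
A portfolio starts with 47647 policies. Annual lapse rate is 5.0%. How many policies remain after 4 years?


remaining = initial * (1 - lapse)^years
= 47647 * (1 - 0.05)^4
= 47647 * 0.814506
= 38808.7793


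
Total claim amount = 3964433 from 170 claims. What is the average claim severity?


severity = total / number
= 3964433 / 170
= 23320.1941


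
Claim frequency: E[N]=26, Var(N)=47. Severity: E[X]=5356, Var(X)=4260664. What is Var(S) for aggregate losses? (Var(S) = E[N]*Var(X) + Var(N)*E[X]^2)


Var(S) = E[N]*Var(X) + Var(N)*E[X]^2
= 26*4260664 + 47*5356^2
= 110777264 + 1348276592
= 1.4591e+09


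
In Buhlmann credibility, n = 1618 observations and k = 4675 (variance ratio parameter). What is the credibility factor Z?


Z = n / (n + k)
= 1618 / (1618 + 4675)
= 1618 / 6293
= 0.2571


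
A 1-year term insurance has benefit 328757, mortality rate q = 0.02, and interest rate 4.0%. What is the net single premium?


NSP = benefit * q * v
v = 1/(1+i) = 0.961538
NSP = 328757 * 0.02 * 0.961538
= 6322.25


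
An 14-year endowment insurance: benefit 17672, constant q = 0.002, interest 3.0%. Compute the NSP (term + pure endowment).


Term component = 394.4774
Pure endowment = 14_p_x * v^14 * benefit = 0.972361 * 0.661118 * 17672 = 11360.3611
NSP = 11754.8385


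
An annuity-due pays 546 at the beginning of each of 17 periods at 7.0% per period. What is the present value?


PV_due = PMT * (1-(1+i)^(-n))/i * (1+i)
PV_immediate = 5330.7198
PV_due = 5330.7198 * 1.07
= 5703.8701


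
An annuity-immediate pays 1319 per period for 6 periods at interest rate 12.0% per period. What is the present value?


PV = PMT * (1 - (1+i)^(-n)) / i
= 1319 * (1 - (1+0.12)^(-6)) / 0.12
= 1319 * (1 - 0.506631) / 0.12
= 1319 * 4.111407
= 5422.9463


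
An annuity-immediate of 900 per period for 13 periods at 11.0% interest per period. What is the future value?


FV = PMT * ((1+i)^n - 1) / i
= 900 * ((1.11)^13 - 1) / 0.11
= 900 * (3.88328 - 1) / 0.11
= 23590.4741


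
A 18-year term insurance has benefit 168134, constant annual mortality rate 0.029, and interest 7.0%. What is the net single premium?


NSP = benefit * sum_{k=0}^{n-1} k_p_x * q * v^(k+1)
With constant q=0.029, v=0.934579
Sum = 0.241902
NSP = 168134 * 0.241902
= 40671.9822


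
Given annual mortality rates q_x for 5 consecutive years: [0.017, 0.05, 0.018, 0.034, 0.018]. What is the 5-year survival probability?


p_k = 1 - q_k for each year
Survival = product of (1 - q_k)
= 0.983 * 0.95 * 0.982 * 0.966 * 0.982
= 0.8699


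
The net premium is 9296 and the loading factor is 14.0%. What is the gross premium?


Gross = net * (1 + loading)
= 9296 * (1 + 0.14)
= 9296 * 1.14
= 10597.44


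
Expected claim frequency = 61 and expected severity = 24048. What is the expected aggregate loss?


E[S] = E[N] * E[X]
= 61 * 24048
= 1.4669e+06


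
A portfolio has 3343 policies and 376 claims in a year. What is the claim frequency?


frequency = claims / policies
= 376 / 3343
= 0.1125


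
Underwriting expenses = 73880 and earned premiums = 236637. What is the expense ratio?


Expense ratio = expenses / premiums
= 73880 / 236637
= 0.3122


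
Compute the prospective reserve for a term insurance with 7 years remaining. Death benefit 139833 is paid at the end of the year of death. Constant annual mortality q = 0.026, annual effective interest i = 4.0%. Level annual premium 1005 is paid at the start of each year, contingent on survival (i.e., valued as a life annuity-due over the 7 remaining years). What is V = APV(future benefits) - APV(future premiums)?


v = 1/(1+i) = 0.961538
APV(future benefits) per unit = sum_{k=0}^{6} k_p_x * q * v^(k+1) = 0.144991
APV(future benefits) = 139833 * 0.144991 = 20274.5741
Life annuity-due factor ä_{x:7} = sum_{k=0}^{6} k_p_x * v^k = 5.799654
APV(future premiums) = 1005 * 5.799654 = 5828.6519
V = 20274.5741 - 5828.6519
= 14445.9222


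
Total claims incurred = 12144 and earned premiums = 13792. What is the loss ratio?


Loss ratio = claims / premiums
= 12144 / 13792
= 0.8805


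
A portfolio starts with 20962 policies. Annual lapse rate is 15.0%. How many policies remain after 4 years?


remaining = initial * (1 - lapse)^years
= 20962 * (1 - 0.15)^4
= 20962 * 0.522006
= 10942.295


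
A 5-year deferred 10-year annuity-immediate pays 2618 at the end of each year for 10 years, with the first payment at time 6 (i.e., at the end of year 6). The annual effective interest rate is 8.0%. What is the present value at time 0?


PV at time 5 of the 10-year annuity-immediate:
a_n = 2618 * (1-(1+0.08)^(-10))/0.08 = 17566.9931
Discount back 5 years to time 0:
PV = 17566.9931 * (1+0.08)^(-5)
= 17566.9931 * 0.680583
= 11955.8003


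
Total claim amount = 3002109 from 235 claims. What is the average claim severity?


severity = total / number
= 3002109 / 235
= 12774.9319


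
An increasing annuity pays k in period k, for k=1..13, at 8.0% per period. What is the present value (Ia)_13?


(Ia)_n = sum_{k=1}^{n} k * v^k, v = 1/(1+i)
v = 0.925926
Sum computed term by term:
(Ia)_13 = 46.9501


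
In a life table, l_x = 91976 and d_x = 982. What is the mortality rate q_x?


q_x = d_x / l_x
= 982 / 91976
= 0.0107


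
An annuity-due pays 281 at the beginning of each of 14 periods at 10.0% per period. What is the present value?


PV_due = PMT * (1-(1+i)^(-n))/i * (1+i)
PV_immediate = 2070.0392
PV_due = 2070.0392 * 1.1
= 2277.0431


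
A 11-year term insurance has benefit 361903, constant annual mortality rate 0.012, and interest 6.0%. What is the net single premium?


NSP = benefit * sum_{k=0}^{n-1} k_p_x * q * v^(k+1)
With constant q=0.012, v=0.943396
Sum = 0.089787
NSP = 361903 * 0.089787
= 32494.2404


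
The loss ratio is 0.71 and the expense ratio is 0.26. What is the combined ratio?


Combined ratio = loss ratio + expense ratio
= 0.71 + 0.26
= 0.97


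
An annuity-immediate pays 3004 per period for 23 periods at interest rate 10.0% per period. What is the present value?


PV = PMT * (1 - (1+i)^(-n)) / i
= 3004 * (1 - (1+0.1)^(-23)) / 0.1
= 3004 * (1 - 0.111678) / 0.1
= 3004 * 8.883218
= 26685.1881


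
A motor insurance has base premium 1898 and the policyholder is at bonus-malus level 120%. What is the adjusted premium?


adjusted = base * BM_level / 100
= 1898 * 120 / 100
= 1898 * 1.2
= 2277.6


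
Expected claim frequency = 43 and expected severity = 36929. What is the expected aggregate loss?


E[S] = E[N] * E[X]
= 43 * 36929
= 1.5879e+06


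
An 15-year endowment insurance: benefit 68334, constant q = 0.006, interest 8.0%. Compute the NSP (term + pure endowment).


Term component = 3394.3033
Pure endowment = 15_p_x * v^15 * benefit = 0.913683 * 0.315242 * 68334 = 19682.3195
NSP = 23076.6228


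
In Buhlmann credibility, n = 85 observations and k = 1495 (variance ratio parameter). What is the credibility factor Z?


Z = n / (n + k)
= 85 / (85 + 1495)
= 85 / 1580
= 0.0538


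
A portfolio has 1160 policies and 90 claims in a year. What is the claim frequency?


frequency = claims / policies
= 90 / 1160
= 0.0776


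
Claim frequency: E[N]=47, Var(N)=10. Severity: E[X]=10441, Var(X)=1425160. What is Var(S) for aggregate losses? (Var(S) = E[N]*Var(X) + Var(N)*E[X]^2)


Var(S) = E[N]*Var(X) + Var(N)*E[X]^2
= 47*1425160 + 10*10441^2
= 66982520 + 1090144810
= 1.1571e+09


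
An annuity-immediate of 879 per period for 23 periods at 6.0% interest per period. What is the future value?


FV = PMT * ((1+i)^n - 1) / i
= 879 * ((1.06)^23 - 1) / 0.06
= 879 * (3.81975 - 1) / 0.06
= 41309.3325


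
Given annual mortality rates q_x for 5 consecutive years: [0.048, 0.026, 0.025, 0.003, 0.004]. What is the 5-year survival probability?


p_k = 1 - q_k for each year
Survival = product of (1 - q_k)
= 0.952 * 0.974 * 0.975 * 0.997 * 0.996
= 0.8977


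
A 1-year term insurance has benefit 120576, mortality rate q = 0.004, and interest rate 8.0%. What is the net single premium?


NSP = benefit * q * v
v = 1/(1+i) = 0.925926
NSP = 120576 * 0.004 * 0.925926
= 446.5778


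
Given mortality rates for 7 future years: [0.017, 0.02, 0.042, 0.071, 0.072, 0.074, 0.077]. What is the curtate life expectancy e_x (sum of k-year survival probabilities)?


e_x = sum_{k=1}^{n} k_p_x
k_p_x values:
  1_p_x = 0.983
  2_p_x = 0.96334
  3_p_x = 0.92288
  4_p_x = 0.857355
  5_p_x = 0.795626
  6_p_x = 0.736749
  7_p_x = 0.68002
e_x = 5.939


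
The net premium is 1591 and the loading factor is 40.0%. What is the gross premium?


Gross = net * (1 + loading)
= 1591 * (1 + 0.4)
= 1591 * 1.4
= 2227.4


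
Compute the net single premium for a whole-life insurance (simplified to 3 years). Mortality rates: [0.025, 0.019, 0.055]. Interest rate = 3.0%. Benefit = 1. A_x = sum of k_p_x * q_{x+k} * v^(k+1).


v = 0.970874
Year 0: k_p_x=1.0, q=0.025, term=0.024272
Year 1: k_p_x=0.975, q=0.019, term=0.017462
Year 2: k_p_x=0.956475, q=0.055, term=0.048142
A_x = 0.0899


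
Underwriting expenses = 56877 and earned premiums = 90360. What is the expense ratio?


Expense ratio = expenses / premiums
= 56877 / 90360
= 0.6294


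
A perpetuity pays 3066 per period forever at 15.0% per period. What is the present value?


PV = PMT / i
= 3066 / 0.15
= 20440.0


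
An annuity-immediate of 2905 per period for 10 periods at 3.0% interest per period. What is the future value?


FV = PMT * ((1+i)^n - 1) / i
= 2905 * ((1.03)^10 - 1) / 0.03
= 2905 * (1.343916 - 1) / 0.03
= 33302.5694


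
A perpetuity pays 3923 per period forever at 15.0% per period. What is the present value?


PV = PMT / i
= 3923 / 0.15
= 26153.3333


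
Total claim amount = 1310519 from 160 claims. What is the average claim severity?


severity = total / number
= 1310519 / 160
= 8190.7437


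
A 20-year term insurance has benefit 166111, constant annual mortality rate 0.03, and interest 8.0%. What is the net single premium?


NSP = benefit * sum_{k=0}^{n-1} k_p_x * q * v^(k+1)
With constant q=0.03, v=0.925926
Sum = 0.240908
NSP = 166111 * 0.240908
= 40017.4944


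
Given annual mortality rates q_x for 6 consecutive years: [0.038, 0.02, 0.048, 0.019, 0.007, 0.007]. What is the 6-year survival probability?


p_k = 1 - q_k for each year
Survival = product of (1 - q_k)
= 0.962 * 0.98 * 0.952 * 0.981 * 0.993 * 0.993
= 0.8682


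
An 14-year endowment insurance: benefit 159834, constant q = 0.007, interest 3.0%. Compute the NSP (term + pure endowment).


Term component = 12119.8819
Pure endowment = 14_p_x * v^14 * benefit = 0.906337 * 0.661118 * 159834 = 95771.7672
NSP = 107891.6491


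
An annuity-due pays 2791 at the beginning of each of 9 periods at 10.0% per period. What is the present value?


PV_due = PMT * (1-(1+i)^(-n))/i * (1+i)
PV_immediate = 16073.4355
PV_due = 16073.4355 * 1.1
= 17680.779


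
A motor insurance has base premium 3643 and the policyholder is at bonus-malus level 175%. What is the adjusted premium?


adjusted = base * BM_level / 100
= 3643 * 175 / 100
= 3643 * 1.75
= 6375.25


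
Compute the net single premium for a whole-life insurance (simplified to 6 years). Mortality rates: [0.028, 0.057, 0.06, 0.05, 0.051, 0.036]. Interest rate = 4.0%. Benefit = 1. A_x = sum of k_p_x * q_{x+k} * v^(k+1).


v = 0.961538
Year 0: k_p_x=1.0, q=0.028, term=0.026923
Year 1: k_p_x=0.972, q=0.057, term=0.051224
Year 2: k_p_x=0.916596, q=0.06, term=0.048891
Year 3: k_p_x=0.8616, q=0.05, term=0.036825
Year 4: k_p_x=0.81852, q=0.051, term=0.034311
Year 5: k_p_x=0.776776, q=0.036, term=0.0221
A_x = 0.2203


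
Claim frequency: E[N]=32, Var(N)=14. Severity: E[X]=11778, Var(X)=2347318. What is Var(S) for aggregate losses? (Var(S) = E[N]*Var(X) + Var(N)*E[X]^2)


Var(S) = E[N]*Var(X) + Var(N)*E[X]^2
= 32*2347318 + 14*11778^2
= 75114176 + 1942097976
= 2.0172e+09


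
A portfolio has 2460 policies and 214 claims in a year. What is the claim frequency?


frequency = claims / policies
= 214 / 2460
= 0.087


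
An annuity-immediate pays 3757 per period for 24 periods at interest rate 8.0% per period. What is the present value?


PV = PMT * (1 - (1+i)^(-n)) / i
= 3757 * (1 - (1+0.08)^(-24)) / 0.08
= 3757 * (1 - 0.157699) / 0.08
= 3757 * 10.528758
= 39556.5449


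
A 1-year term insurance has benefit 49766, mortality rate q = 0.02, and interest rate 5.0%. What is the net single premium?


NSP = benefit * q * v
v = 1/(1+i) = 0.952381
NSP = 49766 * 0.02 * 0.952381
= 947.9238


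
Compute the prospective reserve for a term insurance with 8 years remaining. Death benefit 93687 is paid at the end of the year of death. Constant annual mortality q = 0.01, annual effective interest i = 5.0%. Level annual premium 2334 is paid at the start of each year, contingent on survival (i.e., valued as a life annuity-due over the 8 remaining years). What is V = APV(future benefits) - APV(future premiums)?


v = 1/(1+i) = 0.952381
APV(future benefits) per unit = sum_{k=0}^{7} k_p_x * q * v^(k+1) = 0.062575
APV(future benefits) = 93687 * 0.062575 = 5862.4651
Life annuity-due factor ä_{x:8} = sum_{k=0}^{7} k_p_x * v^k = 6.570376
APV(future premiums) = 2334 * 6.570376 = 15335.2581
V = 5862.4651 - 15335.2581
= -9472.793


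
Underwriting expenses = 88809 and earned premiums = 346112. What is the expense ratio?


Expense ratio = expenses / premiums
= 88809 / 346112
= 0.2566


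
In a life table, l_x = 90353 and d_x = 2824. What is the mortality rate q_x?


q_x = d_x / l_x
= 2824 / 90353
= 0.0313


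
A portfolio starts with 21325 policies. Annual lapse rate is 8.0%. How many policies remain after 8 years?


remaining = initial * (1 - lapse)^years
= 21325 * (1 - 0.08)^8
= 21325 * 0.513219
= 10944.3925


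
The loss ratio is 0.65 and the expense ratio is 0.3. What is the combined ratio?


Combined ratio = loss ratio + expense ratio
= 0.65 + 0.3
= 0.95


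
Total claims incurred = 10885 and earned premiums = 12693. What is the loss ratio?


Loss ratio = claims / premiums
= 10885 / 12693
= 0.8576


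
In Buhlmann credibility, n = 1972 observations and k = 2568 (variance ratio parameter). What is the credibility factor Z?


Z = n / (n + k)
= 1972 / (1972 + 2568)
= 1972 / 4540
= 0.4344


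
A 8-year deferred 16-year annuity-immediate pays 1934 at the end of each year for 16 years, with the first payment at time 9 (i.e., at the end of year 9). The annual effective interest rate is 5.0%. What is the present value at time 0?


PV at time 8 of the 16-year annuity-immediate:
a_n = 1934 * (1-(1+0.05)^(-16))/0.05 = 20960.2463
Discount back 8 years to time 0:
PV = 20960.2463 * (1+0.05)^(-8)
= 20960.2463 * 0.676839
= 14186.7198


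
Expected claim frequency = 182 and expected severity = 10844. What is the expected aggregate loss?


E[S] = E[N] * E[X]
= 182 * 10844
= 1.9736e+06


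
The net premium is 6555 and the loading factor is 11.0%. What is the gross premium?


Gross = net * (1 + loading)
= 6555 * (1 + 0.11)
= 6555 * 1.11
= 7276.05


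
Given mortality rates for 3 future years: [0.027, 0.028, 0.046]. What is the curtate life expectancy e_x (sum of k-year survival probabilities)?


e_x = sum_{k=1}^{n} k_p_x
k_p_x values:
  1_p_x = 0.973
  2_p_x = 0.945756
  3_p_x = 0.902251
e_x = 2.821


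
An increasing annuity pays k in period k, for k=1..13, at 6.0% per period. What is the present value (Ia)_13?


(Ia)_n = sum_{k=1}^{n} k * v^k, v = 1/(1+i)
v = 0.943396
Sum computed term by term:
(Ia)_13 = 54.8156


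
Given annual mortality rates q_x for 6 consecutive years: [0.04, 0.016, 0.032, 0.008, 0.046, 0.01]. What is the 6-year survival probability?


p_k = 1 - q_k for each year
Survival = product of (1 - q_k)
= 0.96 * 0.984 * 0.968 * 0.992 * 0.954 * 0.99
= 0.8567


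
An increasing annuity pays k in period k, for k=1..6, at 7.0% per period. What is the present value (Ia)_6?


(Ia)_n = sum_{k=1}^{n} k * v^k, v = 1/(1+i)
v = 0.934579
Sum computed term by term:
(Ia)_6 = 15.7449


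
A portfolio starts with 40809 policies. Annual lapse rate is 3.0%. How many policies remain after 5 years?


remaining = initial * (1 - lapse)^years
= 40809 * (1 - 0.03)^5
= 40809 * 0.858734
= 35044.0769


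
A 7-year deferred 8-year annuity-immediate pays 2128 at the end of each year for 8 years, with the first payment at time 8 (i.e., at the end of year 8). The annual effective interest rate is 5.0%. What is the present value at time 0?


PV at time 7 of the 8-year annuity-immediate:
a_n = 2128 * (1-(1+0.05)^(-8))/0.05 = 13753.7168
Discount back 7 years to time 0:
PV = 13753.7168 * (1+0.05)^(-7)
= 13753.7168 * 0.710681
= 9774.5097


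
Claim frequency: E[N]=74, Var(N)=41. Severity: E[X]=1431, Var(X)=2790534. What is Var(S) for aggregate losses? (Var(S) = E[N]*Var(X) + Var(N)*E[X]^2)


Var(S) = E[N]*Var(X) + Var(N)*E[X]^2
= 74*2790534 + 41*1431^2
= 206499516 + 83958201
= 2.9046e+08


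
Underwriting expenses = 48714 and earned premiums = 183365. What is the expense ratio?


Expense ratio = expenses / premiums
= 48714 / 183365
= 0.2657


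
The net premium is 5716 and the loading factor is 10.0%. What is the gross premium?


Gross = net * (1 + loading)
= 5716 * (1 + 0.1)
= 5716 * 1.1
= 6287.6


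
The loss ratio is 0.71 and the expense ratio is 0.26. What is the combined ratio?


Combined ratio = loss ratio + expense ratio
= 0.71 + 0.26
= 0.97


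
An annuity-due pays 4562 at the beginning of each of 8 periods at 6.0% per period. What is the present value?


PV_due = PMT * (1-(1+i)^(-n))/i * (1+i)
PV_immediate = 28329.0794
PV_due = 28329.0794 * 1.06
= 30028.8241


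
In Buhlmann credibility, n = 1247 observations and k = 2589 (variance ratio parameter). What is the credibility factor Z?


Z = n / (n + k)
= 1247 / (1247 + 2589)
= 1247 / 3836
= 0.3251


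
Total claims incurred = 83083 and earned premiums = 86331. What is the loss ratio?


Loss ratio = claims / premiums
= 83083 / 86331
= 0.9624


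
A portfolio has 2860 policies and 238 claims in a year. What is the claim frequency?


frequency = claims / policies
= 238 / 2860
= 0.0832


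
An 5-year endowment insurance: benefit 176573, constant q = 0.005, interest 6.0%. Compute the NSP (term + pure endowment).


Term component = 3684.0924
Pure endowment = 5_p_x * v^5 * benefit = 0.975249 * 0.747258 * 176573 = 128679.7988
NSP = 132363.8912


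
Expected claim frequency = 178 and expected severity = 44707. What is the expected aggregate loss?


E[S] = E[N] * E[X]
= 178 * 44707
= 7.9578e+06


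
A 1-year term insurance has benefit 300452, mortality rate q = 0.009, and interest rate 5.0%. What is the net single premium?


NSP = benefit * q * v
v = 1/(1+i) = 0.952381
NSP = 300452 * 0.009 * 0.952381
= 2575.3029


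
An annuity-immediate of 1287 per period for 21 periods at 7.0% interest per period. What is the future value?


FV = PMT * ((1+i)^n - 1) / i
= 1287 * ((1.07)^21 - 1) / 0.07
= 1287 * (4.140562 - 1) / 0.07
= 57741.4825


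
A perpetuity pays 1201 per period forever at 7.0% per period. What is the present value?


PV = PMT / i
= 1201 / 0.07
= 17157.1429


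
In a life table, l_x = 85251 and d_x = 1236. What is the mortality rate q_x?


q_x = d_x / l_x
= 1236 / 85251
= 0.0145


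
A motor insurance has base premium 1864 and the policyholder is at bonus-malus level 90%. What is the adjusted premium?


adjusted = base * BM_level / 100
= 1864 * 90 / 100
= 1864 * 0.9
= 1677.6


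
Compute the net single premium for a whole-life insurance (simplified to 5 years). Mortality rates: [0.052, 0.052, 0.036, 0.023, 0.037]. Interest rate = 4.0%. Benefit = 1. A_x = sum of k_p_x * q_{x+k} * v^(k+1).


v = 0.961538
Year 0: k_p_x=1.0, q=0.052, term=0.05
Year 1: k_p_x=0.948, q=0.052, term=0.045577
Year 2: k_p_x=0.898704, q=0.036, term=0.028762
Year 3: k_p_x=0.866351, q=0.023, term=0.017033
Year 4: k_p_x=0.846425, q=0.037, term=0.025741
A_x = 0.1671


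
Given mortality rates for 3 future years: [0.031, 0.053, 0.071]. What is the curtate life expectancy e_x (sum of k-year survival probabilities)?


e_x = sum_{k=1}^{n} k_p_x
k_p_x values:
  1_p_x = 0.969
  2_p_x = 0.917643
  3_p_x = 0.85249
e_x = 2.7391


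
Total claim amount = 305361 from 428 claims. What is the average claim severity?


severity = total / number
= 305361 / 428
= 713.4603


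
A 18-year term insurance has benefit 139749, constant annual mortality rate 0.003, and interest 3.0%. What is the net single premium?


NSP = benefit * sum_{k=0}^{n-1} k_p_x * q * v^(k+1)
With constant q=0.003, v=0.970874
Sum = 0.040321
NSP = 139749 * 0.040321
= 5634.7896


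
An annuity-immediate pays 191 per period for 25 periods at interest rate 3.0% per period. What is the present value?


PV = PMT * (1 - (1+i)^(-n)) / i
= 191 * (1 - (1+0.03)^(-25)) / 0.03
= 191 * (1 - 0.477606) / 0.03
= 191 * 17.413148
= 3325.9112


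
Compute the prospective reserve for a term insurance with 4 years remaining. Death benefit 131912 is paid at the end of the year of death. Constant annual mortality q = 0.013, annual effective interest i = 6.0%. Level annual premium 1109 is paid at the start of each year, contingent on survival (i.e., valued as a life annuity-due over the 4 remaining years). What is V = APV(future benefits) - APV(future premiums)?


v = 1/(1+i) = 0.943396
APV(future benefits) per unit = sum_{k=0}^{3} k_p_x * q * v^(k+1) = 0.044218
APV(future benefits) = 131912 * 0.044218 = 5832.8351
Life annuity-due factor ä_{x:4} = sum_{k=0}^{3} k_p_x * v^k = 3.605437
APV(future premiums) = 1109 * 3.605437 = 3998.4296
V = 5832.8351 - 3998.4296
= 1834.4055


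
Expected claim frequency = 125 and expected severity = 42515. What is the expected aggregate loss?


E[S] = E[N] * E[X]
= 125 * 42515
= 5.3144e+06


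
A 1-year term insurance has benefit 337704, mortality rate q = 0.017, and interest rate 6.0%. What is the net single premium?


NSP = benefit * q * v
v = 1/(1+i) = 0.943396
NSP = 337704 * 0.017 * 0.943396
= 5416.0075


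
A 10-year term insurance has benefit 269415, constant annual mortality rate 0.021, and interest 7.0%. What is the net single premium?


NSP = benefit * sum_{k=0}^{n-1} k_p_x * q * v^(k+1)
With constant q=0.021, v=0.934579
Sum = 0.135891
NSP = 269415 * 0.135891
= 36611.0463


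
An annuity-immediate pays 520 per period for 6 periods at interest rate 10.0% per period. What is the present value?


PV = PMT * (1 - (1+i)^(-n)) / i
= 520 * (1 - (1+0.1)^(-6)) / 0.1
= 520 * (1 - 0.564474) / 0.1
= 520 * 4.355261
= 2264.7356


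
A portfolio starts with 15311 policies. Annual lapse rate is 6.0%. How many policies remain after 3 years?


remaining = initial * (1 - lapse)^years
= 15311 * (1 - 0.06)^3
= 15311 * 0.830584
= 12717.0716


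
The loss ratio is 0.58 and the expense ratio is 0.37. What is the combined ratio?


Combined ratio = loss ratio + expense ratio
= 0.58 + 0.37
= 0.95


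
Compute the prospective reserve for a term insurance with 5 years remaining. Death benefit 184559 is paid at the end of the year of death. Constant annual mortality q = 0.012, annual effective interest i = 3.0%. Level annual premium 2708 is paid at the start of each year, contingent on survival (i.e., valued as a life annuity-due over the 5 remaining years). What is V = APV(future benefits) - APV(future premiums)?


v = 1/(1+i) = 0.970874
APV(future benefits) per unit = sum_{k=0}^{4} k_p_x * q * v^(k+1) = 0.053692
APV(future benefits) = 184559 * 0.053692 = 9909.2576
Life annuity-due factor ä_{x:5} = sum_{k=0}^{4} k_p_x * v^k = 4.608524
APV(future premiums) = 2708 * 4.608524 = 12479.8834
V = 9909.2576 - 12479.8834
= -2570.6258


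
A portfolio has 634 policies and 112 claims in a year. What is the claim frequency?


frequency = claims / policies
= 112 / 634
= 0.1767


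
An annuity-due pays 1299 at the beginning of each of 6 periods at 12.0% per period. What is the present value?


PV_due = PMT * (1-(1+i)^(-n))/i * (1+i)
PV_immediate = 5340.7181
PV_due = 5340.7181 * 1.12
= 5981.6043


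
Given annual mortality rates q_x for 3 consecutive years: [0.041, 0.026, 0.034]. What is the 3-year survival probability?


p_k = 1 - q_k for each year
Survival = product of (1 - q_k)
= 0.959 * 0.974 * 0.966
= 0.9023
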